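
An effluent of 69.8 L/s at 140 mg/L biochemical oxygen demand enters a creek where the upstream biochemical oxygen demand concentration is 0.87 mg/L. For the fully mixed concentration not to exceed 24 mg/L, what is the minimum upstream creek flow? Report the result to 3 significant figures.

350 L/s

Set C_mix = 24: (Q·0.8700 + 69.80·140.0) / (Q + 69.80) = 24
→ Q = 69.80·(140.0 − 24)/(24 − 0.8700) = 350.1 L/s.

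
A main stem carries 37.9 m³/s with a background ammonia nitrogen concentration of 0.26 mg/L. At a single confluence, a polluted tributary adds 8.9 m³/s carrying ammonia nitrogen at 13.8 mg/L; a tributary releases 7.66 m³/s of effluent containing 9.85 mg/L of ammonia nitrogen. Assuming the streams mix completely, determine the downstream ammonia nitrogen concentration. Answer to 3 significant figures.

Mass balance: C = (37.90·0.2600 + 8.900·13.80 + 7.660·9.850) / 54.46 = 208.1/54.46 = 3.822 mg/L.

3.82 mg/L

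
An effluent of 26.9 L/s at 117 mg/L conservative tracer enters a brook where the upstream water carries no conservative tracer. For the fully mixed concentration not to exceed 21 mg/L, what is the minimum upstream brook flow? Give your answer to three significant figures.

Set C_mix = 21: (Q·0 + 26.90·117.0) / (Q + 26.90) = 21
→ Q = 26.90·(117.0 − 21)/(21 − 0) = 123.0 L/s.

123 L/s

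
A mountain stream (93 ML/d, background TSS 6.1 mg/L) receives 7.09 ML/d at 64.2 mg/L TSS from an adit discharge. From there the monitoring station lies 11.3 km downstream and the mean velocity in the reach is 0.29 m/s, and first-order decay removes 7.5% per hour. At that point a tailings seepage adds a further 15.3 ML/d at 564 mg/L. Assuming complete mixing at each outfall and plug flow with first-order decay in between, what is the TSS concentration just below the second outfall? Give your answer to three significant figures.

78.6 mg/L

After mixing, C = (93.00·6.100 + 7.090·64.20) / 100.1 = 1022/100.1 = 10.22 mg/L; combined flow 100.1 ML/d.
Travel time t = 11.3·1000 / 0.29 = 38970 s = 10.82 h.
7.5%/h lost → k = −ln(1 − 0.075) = 0.07796 h⁻¹.
After decay, C = 10.22 × e^(−kt) = 10.22 × 0.4301 = 4.393 mg/L.
At the second outfall, C = (100.1·4.393 + 15.30·564.0) / (100.1 + 15.30) = 78.59 mg/L.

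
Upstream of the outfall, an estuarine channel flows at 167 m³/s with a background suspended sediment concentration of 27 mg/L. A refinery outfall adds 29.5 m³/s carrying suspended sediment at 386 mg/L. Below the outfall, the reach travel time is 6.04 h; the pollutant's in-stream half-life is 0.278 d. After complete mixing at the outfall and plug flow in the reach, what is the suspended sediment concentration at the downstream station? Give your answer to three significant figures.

43.2 mg/L

Flow-weighted average: C = (167.0·27.00 + 29.50·386.0) / 196.5 = 15900/196.5 = 80.90 mg/L.
Half-life 0.278 d → k = ln 2 / 0.278 = 2.493 d⁻¹.
First-order decay: C = 80.90·exp(−k·t) = 80.90·0.5339 = 43.19 mg/L.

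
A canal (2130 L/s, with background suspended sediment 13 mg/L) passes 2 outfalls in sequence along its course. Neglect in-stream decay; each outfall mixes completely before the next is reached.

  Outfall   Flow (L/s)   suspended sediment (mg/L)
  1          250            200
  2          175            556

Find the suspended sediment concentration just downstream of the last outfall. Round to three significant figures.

Outfall 1: combined Q = 2380 L/s; C = (2130·13.00 + 250.0·200.0)/2380 = 32.64 mg/L.
Outfall 2: combined Q = 2555 L/s; C = (2380·32.64 + 175.0·556.0)/2555 = 68.49 mg/L.

68.5 mg/L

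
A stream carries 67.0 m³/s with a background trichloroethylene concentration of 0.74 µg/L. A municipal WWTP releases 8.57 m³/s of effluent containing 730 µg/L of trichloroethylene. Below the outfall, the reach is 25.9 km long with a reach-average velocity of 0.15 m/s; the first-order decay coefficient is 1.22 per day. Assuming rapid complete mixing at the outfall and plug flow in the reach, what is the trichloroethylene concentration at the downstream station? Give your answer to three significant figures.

Mixed concentration C = ΣQC/ΣQ = (67.00·0.7400 + 8.570·730.0) / 75.57 = 6306/75.57 = 83.44 µg/L.
Travel time t = 25.9·1000 / 0.15 = 172700 s = 47.96 h.
Applying C = C₀e^(−kt): 83.44 × 0.08733 = 7.287 µg/L.

7.29 µg/L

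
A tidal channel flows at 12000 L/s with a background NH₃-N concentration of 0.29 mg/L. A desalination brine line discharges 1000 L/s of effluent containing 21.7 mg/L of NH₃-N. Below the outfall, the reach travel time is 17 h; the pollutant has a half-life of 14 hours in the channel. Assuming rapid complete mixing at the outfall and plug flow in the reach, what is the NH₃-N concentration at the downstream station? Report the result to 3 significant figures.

Conservation of mass: C = (12000·0.2900 + 1000·21.70) / 13000 = 25180/13000 = 1.937 mg/L.
Half-life 14 h → k = ln 2 / 14 = 0.04951 h⁻¹ = 1.188 d⁻¹.
Decay over the reach: 1.937·exp(−kt) = 1.937·0.4310 = 0.8348 mg/L.

0.835 mg/L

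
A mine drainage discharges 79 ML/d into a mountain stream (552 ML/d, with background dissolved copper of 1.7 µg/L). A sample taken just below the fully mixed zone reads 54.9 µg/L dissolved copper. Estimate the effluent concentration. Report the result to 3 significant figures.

427 µg/L

Mass balance: 552.0·1.700 + 79.00·Cₑ = 631.0·54.90
→ Cₑ = (631.0·54.90 − 552.0·1.700) / 79.00 = 426.6 µg/L.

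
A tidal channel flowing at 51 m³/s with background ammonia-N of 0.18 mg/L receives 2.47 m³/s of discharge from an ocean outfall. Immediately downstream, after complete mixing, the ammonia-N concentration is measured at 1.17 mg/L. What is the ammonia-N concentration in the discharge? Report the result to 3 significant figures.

21.6 mg/L

Mass balance: 51.00·0.1800 + 2.470·Cₑ = 53.47·1.170
→ Cₑ = (53.47·1.170 − 51.00·0.1800) / 2.470 = 21.61 mg/L.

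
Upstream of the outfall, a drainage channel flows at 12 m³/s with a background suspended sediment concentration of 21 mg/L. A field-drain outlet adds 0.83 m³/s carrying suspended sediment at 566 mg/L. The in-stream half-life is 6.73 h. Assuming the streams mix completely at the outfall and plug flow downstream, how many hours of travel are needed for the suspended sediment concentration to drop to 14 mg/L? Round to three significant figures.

13.5 h

Mixed concentration C = ΣQC/ΣQ = (12.00·21.00 + 0.8300·566.0) / 12.83 = 721.8/12.83 = 56.26 mg/L.
Half-life 6.73 h → k = ln 2 / 6.73 = 0.1030 h⁻¹ = 2.472 d⁻¹.
56.26·exp(−k·t) = 14 → t = ln(56.26/14)/k = 48620 s = 13.50 h.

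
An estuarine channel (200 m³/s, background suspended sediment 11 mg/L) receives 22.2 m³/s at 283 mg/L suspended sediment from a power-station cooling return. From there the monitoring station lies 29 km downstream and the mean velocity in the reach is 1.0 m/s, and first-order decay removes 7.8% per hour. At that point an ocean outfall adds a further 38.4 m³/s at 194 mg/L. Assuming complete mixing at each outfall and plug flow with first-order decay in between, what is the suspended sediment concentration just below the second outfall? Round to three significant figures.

45.5 mg/L

Conservation of mass: C = (200.0·11.00 + 22.20·283.0) / 222.2 = 8483/222.2 = 38.18 mg/L; combined flow 222.2 m³/s.
Travel time t = 29·1000 / 1.0 = 29000 s = 8.056 h.
7.8%/h lost → k = −ln(1 − 0.078) = 0.08121 h⁻¹.
After decay, C = 38.18 × e^(−kt) = 38.18 × 0.5199 = 19.85 mg/L.
At the second outfall, C = (222.2·19.85 + 38.40·194.0) / (222.2 + 38.40) = 45.51 mg/L.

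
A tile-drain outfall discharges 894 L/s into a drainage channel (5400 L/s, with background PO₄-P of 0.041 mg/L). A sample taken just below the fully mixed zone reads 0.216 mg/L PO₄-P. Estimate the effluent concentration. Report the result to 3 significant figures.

1.27 mg/L

Mass balance: 5400·0.04100 + 894.0·Cₑ = 6294·0.2160
→ Cₑ = (6294·0.2160 − 5400·0.04100) / 894.0 = 1.273 mg/L.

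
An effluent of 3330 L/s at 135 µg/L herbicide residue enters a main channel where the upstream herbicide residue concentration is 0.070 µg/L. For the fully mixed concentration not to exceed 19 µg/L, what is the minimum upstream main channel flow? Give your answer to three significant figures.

20400 L/s

Set C_mix = 19: (Q·0.07000 + 3330·135.0) / (Q + 3330) = 19
→ Q = 3330·(135.0 − 19)/(19 − 0.07000) = 20410 L/s.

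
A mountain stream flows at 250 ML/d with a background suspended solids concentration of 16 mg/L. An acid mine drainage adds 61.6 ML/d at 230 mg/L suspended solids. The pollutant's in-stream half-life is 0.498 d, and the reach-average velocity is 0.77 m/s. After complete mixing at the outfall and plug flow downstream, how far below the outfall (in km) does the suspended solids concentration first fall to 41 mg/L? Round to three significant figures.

Mixed concentration C = ΣQC/ΣQ = (250.0·16.00 + 61.60·230.0) / 311.6 = 18170/311.6 = 58.31 mg/L.
Half-life 0.498 d → k = ln 2 / 0.498 = 1.392 d⁻¹.
Set 58.31·exp(−k·t) = 41 → t = ln(58.31/41)/k = 21860 s = 6.072 h.
Distance = v·t = 0.77·21860 = 16830 m = 16.83 km.

16.8 km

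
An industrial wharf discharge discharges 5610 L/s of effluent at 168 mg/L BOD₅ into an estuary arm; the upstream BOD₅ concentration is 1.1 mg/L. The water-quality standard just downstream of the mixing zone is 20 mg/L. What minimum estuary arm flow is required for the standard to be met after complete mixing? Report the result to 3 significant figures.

43900 L/s

Set C_mix = 20: (Q·1.100 + 5610·168.0) / (Q + 5610) = 20
→ Q = 5610·(168.0 − 20)/(20 − 1.100) = 43930 L/s.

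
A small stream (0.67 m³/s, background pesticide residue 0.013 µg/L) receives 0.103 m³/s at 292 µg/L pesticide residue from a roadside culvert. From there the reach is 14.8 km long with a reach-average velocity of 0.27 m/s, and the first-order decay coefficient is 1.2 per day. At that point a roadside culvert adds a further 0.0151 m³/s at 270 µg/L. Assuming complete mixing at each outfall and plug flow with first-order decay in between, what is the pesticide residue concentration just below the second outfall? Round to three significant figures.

23.0 µg/L

Mixed concentration C = ΣQC/ΣQ = (0.6700·0.01300 + 0.1030·292.0) / 0.7730 = 30.08/0.7730 = 38.92 µg/L; combined flow 0.7730 m³/s.
Travel time t = 14.8·1000 / 0.27 = 54810 s = 15.23 h.
Applying C = C₀e^(−kt): 38.92 × 0.4671 = 18.18 µg/L.
Second outfall: C = (0.7730·18.18 + 0.01510·270.0)/0.7881 = 23.00 µg/L.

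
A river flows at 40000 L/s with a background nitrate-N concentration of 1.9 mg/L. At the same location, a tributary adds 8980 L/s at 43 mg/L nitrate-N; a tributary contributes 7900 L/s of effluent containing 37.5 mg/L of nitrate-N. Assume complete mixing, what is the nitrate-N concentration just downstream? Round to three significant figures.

After mixing, C = (40000·1.900 + 8980·43.00 + 7900·37.50) / 56880 = 758400/56880 = 13.33 mg/L.

13.3 mg/L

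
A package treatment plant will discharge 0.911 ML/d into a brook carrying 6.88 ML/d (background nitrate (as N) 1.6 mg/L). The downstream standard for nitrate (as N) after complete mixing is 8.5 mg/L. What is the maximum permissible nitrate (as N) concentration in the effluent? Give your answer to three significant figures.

60.6 mg/L

At the limit, (Qr·Cr + Qe·Cₑ)/(Qr + Qe) = 8.5:
Cₑ = (7.791·8.5 − 6.880·1.600) / 0.9110 = 60.61 mg/L.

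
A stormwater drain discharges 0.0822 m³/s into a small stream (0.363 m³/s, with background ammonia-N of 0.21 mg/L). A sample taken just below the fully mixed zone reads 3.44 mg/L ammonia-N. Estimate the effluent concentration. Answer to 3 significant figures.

17.7 mg/L

Mass balance: 0.3630·0.2100 + 0.08220·Cₑ = 0.4452·3.440
→ Cₑ = (0.4452·3.440 − 0.3630·0.2100) / 0.08220 = 17.70 mg/L.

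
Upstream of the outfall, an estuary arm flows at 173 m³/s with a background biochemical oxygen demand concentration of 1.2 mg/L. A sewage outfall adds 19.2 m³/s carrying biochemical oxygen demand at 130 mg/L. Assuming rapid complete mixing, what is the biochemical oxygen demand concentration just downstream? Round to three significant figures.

Mixed concentration C = ΣQC/ΣQ = (173.0·1.200 + 19.20·130.0) / 192.2 = 2704/192.2 = 14.07 mg/L.

14.1 mg/L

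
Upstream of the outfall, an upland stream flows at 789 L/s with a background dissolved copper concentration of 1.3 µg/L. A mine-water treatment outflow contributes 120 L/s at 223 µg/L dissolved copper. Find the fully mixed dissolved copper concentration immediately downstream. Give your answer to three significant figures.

30.6 µg/L

Flow-weighted average: C = (789.0·1.300 + 120.0·223.0) / 909.0 = 27790/909.0 = 30.57 µg/L.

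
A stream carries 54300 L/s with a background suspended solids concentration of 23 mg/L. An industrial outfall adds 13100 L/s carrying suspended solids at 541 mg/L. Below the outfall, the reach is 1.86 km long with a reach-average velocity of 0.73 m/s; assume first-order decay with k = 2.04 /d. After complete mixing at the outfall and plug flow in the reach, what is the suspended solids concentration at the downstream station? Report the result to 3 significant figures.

116 mg/L

Conservation of mass: C = (54300·23.00 + 13100·541.0) / 67400 = 8336000/67400 = 123.7 mg/L.
Travel time t = 1.86·1000 / 0.73 = 2548 s = 0.7078 h.
First-order decay: C = 123.7·exp(−k·t) = 123.7·0.9416 = 116.5 mg/L.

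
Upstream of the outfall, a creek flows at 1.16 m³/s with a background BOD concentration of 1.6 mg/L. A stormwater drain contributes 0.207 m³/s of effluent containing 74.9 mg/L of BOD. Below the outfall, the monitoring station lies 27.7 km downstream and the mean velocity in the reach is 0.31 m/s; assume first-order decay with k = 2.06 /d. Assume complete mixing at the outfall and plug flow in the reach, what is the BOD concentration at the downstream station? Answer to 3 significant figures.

1.51 mg/L

After mixing, C = (1.160·1.600 + 0.2070·74.90) / 1.367 = 17.36/1.367 = 12.70 mg/L.
Travel time t = 27.7·1000 / 0.31 = 89350 s = 24.82 h.
After decay, C = 12.70 × e^(−kt) = 12.70 × 0.1188 = 1.509 mg/L.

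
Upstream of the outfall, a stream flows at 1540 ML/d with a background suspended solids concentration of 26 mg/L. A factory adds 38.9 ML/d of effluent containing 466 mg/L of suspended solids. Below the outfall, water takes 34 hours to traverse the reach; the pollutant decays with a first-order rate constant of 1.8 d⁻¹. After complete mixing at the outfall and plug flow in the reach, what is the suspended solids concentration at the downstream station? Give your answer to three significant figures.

2.88 mg/L

Mass balance: C = (1540·26.00 + 38.90·466.0) / 1579 = 58170/1579 = 36.84 mg/L.
Applying C = C₀e^(−kt): 36.84 × 0.07808 = 2.877 mg/L.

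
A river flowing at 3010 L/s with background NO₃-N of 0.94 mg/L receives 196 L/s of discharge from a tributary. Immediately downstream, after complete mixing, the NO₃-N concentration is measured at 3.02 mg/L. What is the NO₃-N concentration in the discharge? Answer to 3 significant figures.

35.0 mg/L

Mass balance: 3010·0.9400 + 196.0·Cₑ = 3206·3.020
→ Cₑ = (3206·3.020 − 3010·0.9400) / 196.0 = 34.96 mg/L.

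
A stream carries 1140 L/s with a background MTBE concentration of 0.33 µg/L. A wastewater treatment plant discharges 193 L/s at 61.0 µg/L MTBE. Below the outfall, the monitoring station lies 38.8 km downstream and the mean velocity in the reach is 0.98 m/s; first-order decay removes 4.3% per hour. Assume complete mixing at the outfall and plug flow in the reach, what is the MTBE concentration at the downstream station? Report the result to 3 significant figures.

5.62 µg/L

After mixing, C = (1140·0.3300 + 193.0·61.00) / 1333 = 12150/1333 = 9.114 µg/L.
Travel time t = 38.8·1000 / 0.98 = 39590 s = 11.00 h.
4.3%/h lost → k = −ln(1 − 0.043) = 0.04395 h⁻¹.
Decay over the reach: 9.114·exp(−kt) = 9.114·0.6167 = 5.621 µg/L.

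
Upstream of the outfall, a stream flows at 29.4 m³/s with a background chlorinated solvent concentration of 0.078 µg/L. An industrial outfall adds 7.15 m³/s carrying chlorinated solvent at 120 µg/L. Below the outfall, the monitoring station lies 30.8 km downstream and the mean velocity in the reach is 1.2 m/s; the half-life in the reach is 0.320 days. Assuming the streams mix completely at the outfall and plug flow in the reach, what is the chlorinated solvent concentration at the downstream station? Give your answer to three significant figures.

12.4 µg/L

After mixing, C = (29.40·0.07800 + 7.150·120.0) / 36.55 = 860.3/36.55 = 23.54 µg/L.
Travel time t = 30.8·1000 / 1.2 = 25670 s = 7.130 h.
Half-life 0.320 d → k = ln 2 / 0.320 = 2.166 d⁻¹.
First-order decay: C = 23.54·exp(−k·t) = 23.54·0.5255 = 12.37 µg/L.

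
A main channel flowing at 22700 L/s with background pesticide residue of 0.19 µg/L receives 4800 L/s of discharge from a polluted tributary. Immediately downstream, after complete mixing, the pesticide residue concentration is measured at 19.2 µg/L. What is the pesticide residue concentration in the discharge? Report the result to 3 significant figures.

109 µg/L

Mass balance: 22700·0.1900 + 4800·Cₑ = 27500·19.20
→ Cₑ = (27500·19.20 − 22700·0.1900) / 4800 = 109.1 µg/L.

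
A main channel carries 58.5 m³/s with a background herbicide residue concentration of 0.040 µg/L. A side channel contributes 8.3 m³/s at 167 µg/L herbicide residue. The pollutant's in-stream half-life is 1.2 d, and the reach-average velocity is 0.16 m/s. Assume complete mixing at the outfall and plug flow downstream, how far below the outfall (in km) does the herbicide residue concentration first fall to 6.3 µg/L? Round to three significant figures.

28.6 km

Mass balance: C = (58.50·0.04000 + 8.300·167.0) / 66.80 = 1388/66.80 = 20.79 µg/L.
Half-life 1.2 d → k = ln 2 / 1.2 = 0.5776 d⁻¹.
Set 20.79·exp(−k·t) = 6.3 → t = ln(20.79/6.3)/k = 178500 s = 49.60 h.
Distance = v·t = 0.16·178500 = 28570 m = 28.57 km.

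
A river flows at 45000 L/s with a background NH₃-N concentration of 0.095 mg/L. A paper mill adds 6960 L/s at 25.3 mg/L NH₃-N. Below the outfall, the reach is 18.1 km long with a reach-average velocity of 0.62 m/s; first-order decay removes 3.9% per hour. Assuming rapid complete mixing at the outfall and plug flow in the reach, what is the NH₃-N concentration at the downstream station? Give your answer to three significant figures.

Mass balance: C = (45000·0.09500 + 6960·25.30) / 51960 = 180400/51960 = 3.471 mg/L.
Travel time t = 18.1·1000 / 0.62 = 29190 s = 8.109 h.
3.9%/h lost → k = −ln(1 − 0.039) = 0.03978 h⁻¹.
First-order decay: C = 3.471·exp(−k·t) = 3.471·0.7243 = 2.514 mg/L.

2.51 mg/L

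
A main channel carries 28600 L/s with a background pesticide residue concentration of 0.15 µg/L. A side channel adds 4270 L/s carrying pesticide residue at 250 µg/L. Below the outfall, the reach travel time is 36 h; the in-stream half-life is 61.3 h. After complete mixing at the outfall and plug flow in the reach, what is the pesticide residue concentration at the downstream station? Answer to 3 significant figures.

21.7 µg/L

Flow-weighted average: C = (28600·0.1500 + 4270·250.0) / 32870 = 1072000/32870 = 32.61 µg/L.
Half-life 61.3 h → k = ln 2 / 61.3 = 0.01131 h⁻¹ = 0.2714 d⁻¹.
Decay over the reach: 32.61·exp(−kt) = 32.61·0.6656 = 21.70 µg/L.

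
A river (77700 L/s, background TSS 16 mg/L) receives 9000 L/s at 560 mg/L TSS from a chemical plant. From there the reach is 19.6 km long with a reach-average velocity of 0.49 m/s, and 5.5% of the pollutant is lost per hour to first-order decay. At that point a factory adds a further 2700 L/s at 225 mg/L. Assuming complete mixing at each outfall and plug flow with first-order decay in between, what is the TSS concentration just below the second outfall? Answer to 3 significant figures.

Conservation of mass: C = (77700·16.00 + 9000·560.0) / 86700 = 6283000/86700 = 72.47 mg/L; combined flow 86700 L/s.
Travel time t = 19.6·1000 / 0.49 = 40000 s = 11.11 h.
5.5%/h lost → k = −ln(1 − 0.055) = 0.05657 h⁻¹.
Decay over the reach: 72.47·exp(−kt) = 72.47·0.5334 = 38.65 mg/L.
At the second outfall, C = (86700·38.65 + 2700·225.0) / (86700 + 2700) = 44.28 mg/L.

44.3 mg/L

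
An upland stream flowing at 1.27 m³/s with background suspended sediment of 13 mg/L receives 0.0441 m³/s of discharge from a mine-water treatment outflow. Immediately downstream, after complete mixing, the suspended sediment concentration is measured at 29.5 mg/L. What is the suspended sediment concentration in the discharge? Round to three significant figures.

Mass balance: 1.270·13.00 + 0.04410·Cₑ = 1.314·29.50
→ Cₑ = (1.314·29.50 − 1.270·13.00) / 0.04410 = 504.7 mg/L.

505 mg/L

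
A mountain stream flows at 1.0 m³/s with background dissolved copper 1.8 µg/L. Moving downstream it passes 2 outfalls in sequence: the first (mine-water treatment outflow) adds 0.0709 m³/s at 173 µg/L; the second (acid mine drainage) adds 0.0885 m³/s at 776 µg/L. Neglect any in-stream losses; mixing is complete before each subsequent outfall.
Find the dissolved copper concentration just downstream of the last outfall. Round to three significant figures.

71.4 µg/L

Below outfall 1: Q → 1.071 m³/s, C = (1.000·1.800 + 0.07090·173.0)/1.071 = 13.13 µg/L.
Below outfall 2: Q → 1.159 m³/s, C = (1.071·13.13 + 0.08850·776.0)/1.159 = 71.37 µg/L.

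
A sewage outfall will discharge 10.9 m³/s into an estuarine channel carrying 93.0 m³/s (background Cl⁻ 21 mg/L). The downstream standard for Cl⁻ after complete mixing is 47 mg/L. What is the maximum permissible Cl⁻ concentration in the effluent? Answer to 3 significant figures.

269 mg/L

At the limit, (Qr·Cr + Qe·Cₑ)/(Qr + Qe) = 47:
Cₑ = (103.9·47 − 93.00·21.00) / 10.90 = 268.8 mg/L.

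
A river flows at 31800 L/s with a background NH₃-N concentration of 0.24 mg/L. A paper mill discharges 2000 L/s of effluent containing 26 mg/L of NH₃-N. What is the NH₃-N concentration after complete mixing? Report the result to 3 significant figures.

1.76 mg/L

After mixing, C = (31800·0.2400 + 2000·26.00) / 33800 = 59630/33800 = 1.764 mg/L.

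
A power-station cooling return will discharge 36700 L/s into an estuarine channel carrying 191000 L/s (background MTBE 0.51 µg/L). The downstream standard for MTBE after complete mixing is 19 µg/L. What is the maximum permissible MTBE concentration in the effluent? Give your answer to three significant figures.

115 µg/L

At the limit, (Qr·Cr + Qe·Cₑ)/(Qr + Qe) = 19:
Cₑ = (227700·19 − 191000·0.5100) / 36700 = 115.2 µg/L.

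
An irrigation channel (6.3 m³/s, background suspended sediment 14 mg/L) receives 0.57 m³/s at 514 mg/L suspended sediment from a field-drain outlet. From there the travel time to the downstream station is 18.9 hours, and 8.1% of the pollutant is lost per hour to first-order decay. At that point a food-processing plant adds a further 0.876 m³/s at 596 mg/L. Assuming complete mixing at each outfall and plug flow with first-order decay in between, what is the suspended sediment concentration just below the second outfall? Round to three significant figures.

77.4 mg/L

After mixing, C = (6.300·14.00 + 0.5700·514.0) / 6.870 = 381.2/6.870 = 55.48 mg/L; combined flow 6.870 m³/s.
8.1%/h lost → k = −ln(1 − 0.081) = 0.08447 h⁻¹.
After decay, C = 55.48 × e^(−kt) = 55.48 × 0.2026 = 11.24 mg/L.
At the second outfall, C = (6.870·11.24 + 0.8760·596.0) / (6.870 + 0.8760) = 77.37 mg/L.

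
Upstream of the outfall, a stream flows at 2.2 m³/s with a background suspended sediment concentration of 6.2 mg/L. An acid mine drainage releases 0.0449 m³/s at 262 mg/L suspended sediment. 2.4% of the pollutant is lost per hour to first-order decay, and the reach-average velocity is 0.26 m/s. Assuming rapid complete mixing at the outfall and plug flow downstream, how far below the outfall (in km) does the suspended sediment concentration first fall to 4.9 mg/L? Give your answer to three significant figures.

Mass balance: C = (2.200·6.200 + 0.04490·262.0) / 2.245 = 25.40/2.245 = 11.32 mg/L.
2.4%/h lost → k = −ln(1 − 0.024) = 0.02429 h⁻¹.
Set 11.32·exp(−k·t) = 4.9 → t = ln(11.32/4.9)/k = 124000 s = 34.45 h.
Distance = v·t = 0.26·124000 = 32250 m = 32.25 km.

32.2 km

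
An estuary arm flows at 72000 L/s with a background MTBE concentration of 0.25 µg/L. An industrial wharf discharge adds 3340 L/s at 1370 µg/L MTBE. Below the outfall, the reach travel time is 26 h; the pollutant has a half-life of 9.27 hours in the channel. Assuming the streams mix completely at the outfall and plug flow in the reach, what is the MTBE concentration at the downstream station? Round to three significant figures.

8.73 µg/L

Flow-weighted average: C = (72000·0.2500 + 3340·1370) / 75340 = 4594000/75340 = 60.97 µg/L.
Half-life 9.27 h → k = ln 2 / 9.27 = 0.07477 h⁻¹ = 1.795 d⁻¹.
After decay, C = 60.97 × e^(−kt) = 60.97 × 0.1431 = 8.726 µg/L.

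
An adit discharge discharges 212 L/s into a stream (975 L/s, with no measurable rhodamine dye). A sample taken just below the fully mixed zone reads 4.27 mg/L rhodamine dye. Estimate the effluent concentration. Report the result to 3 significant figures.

23.9 mg/L

Mass balance: 975.0·0 + 212.0·Cₑ = 1187·4.270
→ Cₑ = (1187·4.270 − 975.0·0) / 212.0 = 23.91 mg/L.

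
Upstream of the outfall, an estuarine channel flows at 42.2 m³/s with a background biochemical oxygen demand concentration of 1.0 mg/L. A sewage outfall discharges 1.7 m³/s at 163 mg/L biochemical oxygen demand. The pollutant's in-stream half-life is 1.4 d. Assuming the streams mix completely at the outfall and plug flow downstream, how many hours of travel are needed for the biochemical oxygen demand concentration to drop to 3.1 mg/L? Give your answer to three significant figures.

Mixed concentration C = ΣQC/ΣQ = (42.20·1.000 + 1.700·163.0) / 43.90 = 319.3/43.90 = 7.273 mg/L.
Half-life 1.4 d → k = ln 2 / 1.4 = 0.4951 d⁻¹.
7.273·exp(−k·t) = 3.1 → t = ln(7.273/3.1)/k = 148800 s = 41.34 h.

41.3 h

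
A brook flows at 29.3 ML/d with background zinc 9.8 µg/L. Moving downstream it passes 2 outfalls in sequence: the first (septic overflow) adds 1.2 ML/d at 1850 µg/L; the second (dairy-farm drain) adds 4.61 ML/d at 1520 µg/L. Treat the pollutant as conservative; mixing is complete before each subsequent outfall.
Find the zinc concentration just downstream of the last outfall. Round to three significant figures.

After outfall 1: Q = 29.30 + 1.200 = 30.50 ML/d; C = (29.30·9.800 + 1.200·1850)/30.50 = 82.20 µg/L.
After outfall 2: Q = 30.50 + 4.610 = 35.11 ML/d; C = (30.50·82.20 + 4.610·1520)/35.11 = 271.0 µg/L.

271 µg/L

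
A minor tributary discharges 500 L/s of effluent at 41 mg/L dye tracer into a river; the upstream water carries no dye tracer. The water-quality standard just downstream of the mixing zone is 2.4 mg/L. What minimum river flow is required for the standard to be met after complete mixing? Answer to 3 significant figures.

Set C_mix = 2.4: (Q·0 + 500.0·41.00) / (Q + 500.0) = 2.4
→ Q = 500.0·(41.00 − 2.4)/(2.4 − 0) = 8042 L/s.

8040 L/s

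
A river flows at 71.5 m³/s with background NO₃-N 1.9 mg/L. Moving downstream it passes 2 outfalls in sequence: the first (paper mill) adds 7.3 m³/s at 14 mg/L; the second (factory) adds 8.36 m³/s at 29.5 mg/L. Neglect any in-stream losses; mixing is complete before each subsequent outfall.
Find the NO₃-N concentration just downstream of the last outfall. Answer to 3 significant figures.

5.56 mg/L

Below outfall 1: Q → 78.80 m³/s, C = (71.50·1.900 + 7.300·14.00)/78.80 = 3.021 mg/L.
Below outfall 2: Q → 87.16 m³/s, C = (78.80·3.021 + 8.360·29.50)/87.16 = 5.561 mg/L.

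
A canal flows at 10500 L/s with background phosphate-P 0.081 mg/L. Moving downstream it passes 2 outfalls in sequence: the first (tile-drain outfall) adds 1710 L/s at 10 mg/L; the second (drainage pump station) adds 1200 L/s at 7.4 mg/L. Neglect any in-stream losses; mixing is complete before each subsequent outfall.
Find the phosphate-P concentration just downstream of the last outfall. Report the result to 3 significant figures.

After outfall 1: Q = 10500 + 1710 = 12210 L/s; C = (10500·0.08100 + 1710·10.00)/12210 = 1.470 mg/L.
After outfall 2: Q = 12210 + 1200 = 13410 L/s; C = (12210·1.470 + 1200·7.400)/13410 = 2.001 mg/L.

2.00 mg/L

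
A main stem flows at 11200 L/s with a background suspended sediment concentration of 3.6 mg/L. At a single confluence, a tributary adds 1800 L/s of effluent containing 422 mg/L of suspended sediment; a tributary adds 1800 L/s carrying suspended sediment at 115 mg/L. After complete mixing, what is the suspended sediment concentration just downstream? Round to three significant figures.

Mixed concentration C = ΣQC/ΣQ = (11200·3.600 + 1800·422.0 + 1800·115.0) / 14800 = 1007000/14800 = 68.04 mg/L.

68.0 mg/L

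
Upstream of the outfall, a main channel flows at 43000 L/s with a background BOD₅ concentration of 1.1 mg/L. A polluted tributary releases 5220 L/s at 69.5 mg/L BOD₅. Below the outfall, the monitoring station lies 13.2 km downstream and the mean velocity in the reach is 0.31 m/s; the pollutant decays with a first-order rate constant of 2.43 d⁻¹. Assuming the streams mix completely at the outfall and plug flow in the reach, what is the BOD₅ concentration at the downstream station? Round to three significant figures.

After mixing, C = (43000·1.100 + 5220·69.50) / 48220 = 410100/48220 = 8.505 mg/L.
Travel time t = 13.2·1000 / 0.31 = 42580 s = 11.83 h.
First-order decay: C = 8.505·exp(−k·t) = 8.505·0.3019 = 2.568 mg/L.

2.57 mg/L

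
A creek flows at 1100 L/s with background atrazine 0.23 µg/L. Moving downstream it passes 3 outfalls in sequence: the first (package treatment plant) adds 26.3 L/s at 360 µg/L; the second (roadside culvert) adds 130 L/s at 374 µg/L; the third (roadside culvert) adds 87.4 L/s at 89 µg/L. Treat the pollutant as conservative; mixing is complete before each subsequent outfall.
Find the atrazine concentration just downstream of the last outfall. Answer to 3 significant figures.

After outfall 1: Q = 1100 + 26.30 = 1126 L/s; C = (1100·0.2300 + 26.30·360.0)/1126 = 8.631 µg/L.
After outfall 2: Q = 1126 + 130.0 = 1256 L/s; C = (1126·8.631 + 130.0·374.0)/1256 = 46.44 µg/L.
After outfall 3: Q = 1256 + 87.40 = 1344 L/s; C = (1256·46.44 + 87.40·89.00)/1344 = 49.21 µg/L.

49.2 µg/L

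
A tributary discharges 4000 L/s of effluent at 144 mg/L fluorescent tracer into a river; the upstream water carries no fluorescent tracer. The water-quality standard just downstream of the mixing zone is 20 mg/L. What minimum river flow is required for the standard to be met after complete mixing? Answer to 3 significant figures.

Set C_mix = 20: (Q·0 + 4000·144.0) / (Q + 4000) = 20
→ Q = 4000·(144.0 − 20)/(20 − 0) = 24800 L/s.

24800 L/s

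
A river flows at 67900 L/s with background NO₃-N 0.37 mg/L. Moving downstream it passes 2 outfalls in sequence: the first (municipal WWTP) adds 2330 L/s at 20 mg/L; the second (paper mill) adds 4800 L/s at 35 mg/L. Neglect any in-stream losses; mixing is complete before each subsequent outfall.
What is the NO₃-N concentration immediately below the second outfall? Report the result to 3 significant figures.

3.20 mg/L

Below outfall 1: Q → 70230 L/s, C = (67900·0.3700 + 2330·20.00)/70230 = 1.021 mg/L.
Below outfall 2: Q → 75030 L/s, C = (70230·1.021 + 4800·35.00)/75030 = 3.195 mg/L.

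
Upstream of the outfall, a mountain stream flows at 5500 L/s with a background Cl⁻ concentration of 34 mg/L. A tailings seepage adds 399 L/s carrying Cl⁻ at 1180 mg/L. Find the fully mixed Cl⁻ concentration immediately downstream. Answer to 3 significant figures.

112 mg/L

Flow-weighted average: C = (5500·34.00 + 399.0·1180) / 5899 = 657800/5899 = 111.5 mg/L.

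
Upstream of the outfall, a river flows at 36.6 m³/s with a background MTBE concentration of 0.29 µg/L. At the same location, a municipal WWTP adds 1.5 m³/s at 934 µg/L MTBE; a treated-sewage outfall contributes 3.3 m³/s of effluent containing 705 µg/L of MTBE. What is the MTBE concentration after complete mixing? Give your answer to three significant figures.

90.3 µg/L

Conservation of mass: C = (36.60·0.2900 + 1.500·934.0 + 3.300·705.0) / 41.40 = 3738/41.40 = 90.29 µg/L.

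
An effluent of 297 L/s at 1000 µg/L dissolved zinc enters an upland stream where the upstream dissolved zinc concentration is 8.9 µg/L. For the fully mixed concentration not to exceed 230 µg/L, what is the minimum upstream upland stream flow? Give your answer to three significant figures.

Set C_mix = 230: (Q·8.900 + 297.0·1000) / (Q + 297.0) = 230
→ Q = 297.0·(1000 − 230)/(230 − 8.900) = 1034 L/s.

1030 L/s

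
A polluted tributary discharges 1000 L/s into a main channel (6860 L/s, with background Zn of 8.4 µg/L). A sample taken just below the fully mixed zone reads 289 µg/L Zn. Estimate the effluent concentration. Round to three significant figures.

Mass balance: 6860·8.400 + 1000·Cₑ = 7860·289.0
→ Cₑ = (7860·289.0 − 6860·8.400) / 1000 = 2214 µg/L.

2210 µg/L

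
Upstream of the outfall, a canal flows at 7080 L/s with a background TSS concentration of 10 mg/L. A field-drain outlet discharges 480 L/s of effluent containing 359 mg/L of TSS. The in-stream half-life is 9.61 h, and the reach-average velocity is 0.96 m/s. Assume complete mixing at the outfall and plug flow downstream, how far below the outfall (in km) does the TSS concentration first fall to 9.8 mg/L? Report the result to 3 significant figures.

Mass balance: C = (7080·10.00 + 480.0·359.0) / 7560 = 243100/7560 = 32.16 mg/L.
Half-life 9.61 h → k = ln 2 / 9.61 = 0.07213 h⁻¹ = 1.731 d⁻¹.
Set 32.16·exp(−k·t) = 9.8 → t = ln(32.16/9.8)/k = 59310 s = 16.47 h.
Distance = v·t = 0.96·59310 = 56940 m = 56.94 km.

56.9 km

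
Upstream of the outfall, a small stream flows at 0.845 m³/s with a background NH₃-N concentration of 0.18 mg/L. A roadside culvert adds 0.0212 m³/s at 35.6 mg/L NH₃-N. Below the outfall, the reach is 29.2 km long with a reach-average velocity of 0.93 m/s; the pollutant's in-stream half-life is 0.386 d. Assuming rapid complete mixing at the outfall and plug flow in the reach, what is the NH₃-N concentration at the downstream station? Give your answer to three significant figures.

0.545 mg/L

Mass balance: C = (0.8450·0.1800 + 0.02120·35.60) / 0.8662 = 0.9068/0.8662 = 1.047 mg/L.
Travel time t = 29.2·1000 / 0.93 = 31400 s = 8.722 h.
Half-life 0.386 d → k = ln 2 / 0.386 = 1.796 d⁻¹.
Applying C = C₀e^(−kt): 1.047 × 0.5207 = 0.5451 mg/L.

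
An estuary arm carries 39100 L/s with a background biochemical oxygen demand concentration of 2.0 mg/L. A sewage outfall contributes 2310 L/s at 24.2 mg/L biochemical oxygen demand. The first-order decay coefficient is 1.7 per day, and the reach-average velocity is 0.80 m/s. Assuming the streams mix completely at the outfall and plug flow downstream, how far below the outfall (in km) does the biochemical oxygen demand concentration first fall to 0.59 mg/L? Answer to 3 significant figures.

69.2 km

Mixed concentration C = ΣQC/ΣQ = (39100·2.000 + 2310·24.20) / 41410 = 134100/41410 = 3.238 mg/L.
Set 3.238·exp(−k·t) = 0.59 → t = ln(3.238/0.59)/k = 86540 s = 24.04 h.
Distance = v·t = 0.80·86540 = 69230 m = 69.23 km.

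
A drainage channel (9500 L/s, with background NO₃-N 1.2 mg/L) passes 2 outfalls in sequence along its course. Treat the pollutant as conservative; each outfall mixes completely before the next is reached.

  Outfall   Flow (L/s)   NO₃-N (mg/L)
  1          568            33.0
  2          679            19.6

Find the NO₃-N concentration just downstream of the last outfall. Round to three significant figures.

4.04 mg/L

Outfall 1: combined Q = 10070 L/s; C = (9500·1.200 + 568.0·33.00)/10070 = 2.994 mg/L.
Outfall 2: combined Q = 10750 L/s; C = (10070·2.994 + 679.0·19.60)/10750 = 4.043 mg/L.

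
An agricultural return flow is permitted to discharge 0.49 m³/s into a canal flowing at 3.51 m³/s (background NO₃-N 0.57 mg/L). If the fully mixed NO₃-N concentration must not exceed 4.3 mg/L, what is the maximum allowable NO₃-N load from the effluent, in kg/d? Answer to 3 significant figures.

1310 kg/d

Mass balance at the limit: 3.510·0.5700 + 0.4900·Cₑ = 4.000·4.3 → Cₑ = 31.02 mg/L.
Load = 0.4900 m³/s × 31.02 g/m³ × 86 400 s/d = 1313 kg/d.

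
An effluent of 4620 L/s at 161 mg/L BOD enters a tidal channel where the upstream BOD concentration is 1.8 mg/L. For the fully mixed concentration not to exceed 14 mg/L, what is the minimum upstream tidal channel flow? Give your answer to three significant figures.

55700 L/s

Set C_mix = 14: (Q·1.800 + 4620·161.0) / (Q + 4620) = 14
→ Q = 4620·(161.0 − 14)/(14 − 1.800) = 55670 L/s.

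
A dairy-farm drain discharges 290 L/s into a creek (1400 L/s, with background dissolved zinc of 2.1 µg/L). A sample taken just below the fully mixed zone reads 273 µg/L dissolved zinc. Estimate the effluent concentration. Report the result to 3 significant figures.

1580 µg/L

Mass balance: 1400·2.100 + 290.0·Cₑ = 1690·273.0
→ Cₑ = (1690·273.0 − 1400·2.100) / 290.0 = 1581 µg/L.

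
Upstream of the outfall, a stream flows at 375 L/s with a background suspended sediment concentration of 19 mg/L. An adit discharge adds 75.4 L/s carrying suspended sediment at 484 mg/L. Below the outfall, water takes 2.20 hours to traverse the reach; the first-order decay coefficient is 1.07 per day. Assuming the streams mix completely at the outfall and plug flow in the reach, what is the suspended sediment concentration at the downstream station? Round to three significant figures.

After mixing, C = (375.0·19.00 + 75.40·484.0) / 450.4 = 43620/450.4 = 96.84 mg/L.
Applying C = C₀e^(−kt): 96.84 × 0.9066 = 87.80 mg/L.

87.8 mg/L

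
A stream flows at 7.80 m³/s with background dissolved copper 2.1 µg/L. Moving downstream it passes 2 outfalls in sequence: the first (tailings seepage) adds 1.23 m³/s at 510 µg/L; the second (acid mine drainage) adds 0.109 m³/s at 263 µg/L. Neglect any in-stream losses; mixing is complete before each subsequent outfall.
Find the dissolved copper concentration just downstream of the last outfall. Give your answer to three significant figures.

73.6 µg/L

After outfall 1: Q = 7.800 + 1.230 = 9.030 m³/s; C = (7.800·2.100 + 1.230·510.0)/9.030 = 71.28 µg/L.
After outfall 2: Q = 9.030 + 0.1090 = 9.139 m³/s; C = (9.030·71.28 + 0.1090·263.0)/9.139 = 73.57 µg/L.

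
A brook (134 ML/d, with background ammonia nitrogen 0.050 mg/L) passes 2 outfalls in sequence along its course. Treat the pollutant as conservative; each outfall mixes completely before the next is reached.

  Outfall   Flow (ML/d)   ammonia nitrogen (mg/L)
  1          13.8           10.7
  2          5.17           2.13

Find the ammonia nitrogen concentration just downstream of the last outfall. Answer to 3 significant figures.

Outfall 1: combined Q = 147.8 ML/d; C = (134.0·0.05000 + 13.80·10.70)/147.8 = 1.044 mg/L.
Outfall 2: combined Q = 153.0 ML/d; C = (147.8·1.044 + 5.170·2.130)/153.0 = 1.081 mg/L.

1.08 mg/L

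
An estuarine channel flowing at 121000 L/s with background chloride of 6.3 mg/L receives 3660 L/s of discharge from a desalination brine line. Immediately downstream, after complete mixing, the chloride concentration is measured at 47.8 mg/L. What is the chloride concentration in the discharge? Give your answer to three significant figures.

1420 mg/L

Mass balance: 121000·6.300 + 3660·Cₑ = 124700·47.80
→ Cₑ = (124700·47.80 − 121000·6.300) / 3660 = 1420 mg/L.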